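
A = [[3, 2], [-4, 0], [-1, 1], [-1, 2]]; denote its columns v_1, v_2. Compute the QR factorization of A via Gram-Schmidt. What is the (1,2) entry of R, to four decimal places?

r_{12} = 0.5774

v_1 = (3, -4, -1, -1); ‖v_1‖ = 5.1962, so e_1 = (0.5774, -0.7698, -0.1925, -0.1925).
r_{12} = e_1·v_2 = 0.5774.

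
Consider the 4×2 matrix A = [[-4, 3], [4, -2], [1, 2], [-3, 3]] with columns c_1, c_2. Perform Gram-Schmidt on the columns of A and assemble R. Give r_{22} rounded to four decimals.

c_1 = (-4, 4, 1, -3); ‖c_1‖ = 6.4807, so q_1 = (-0.6172, 0.6172, 0.1543, -0.4629).
q_1·c_2 = (-0.6172)·3 + 0.6172·(-2) + 0.1543·2 + (-0.4629)·3 = -4.1662.
u_2 = c_2 + 4.1662·q_1 = (0.4286, 0.5714, 2.6429, 1.0714).
r_{22} = ‖u_2‖ = 2.9399.

r_{22} = 2.9399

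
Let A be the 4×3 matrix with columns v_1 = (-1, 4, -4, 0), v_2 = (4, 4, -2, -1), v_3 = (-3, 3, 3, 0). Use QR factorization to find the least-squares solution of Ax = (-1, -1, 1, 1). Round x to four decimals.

q_1 = v_1/‖v_1‖ = (-1, 4, -4, 0)/5.7446 = (-0.1741, 0.6963, -0.6963, 0.0000).
r_{12} = q_1·v_2 = 3.4816.
u_2 = v_2 − 3.4816·q_1 = (4.6061, 1.5758, 0.4242, -1.0000).
‖u_2‖ = 4.9879, so q_2 = (0.9235, 0.3159, 0.0851, -0.2005).
r_{13} = q_1·v_3 = 0.5222; r_{23} = q_2·v_3 = -1.5674.
u_3 = v_3 − 0.5222·q_1 + 1.5674·q_2 = (-1.4616, 3.1315, 3.4970, -0.3143).
‖u_3‖ = 4.9265, so q_3 = (-0.2967, 0.6357, 0.7098, -0.0638).
Qᵀb = (-1.2185, -1.3548, 0.3071).
Back-substitute: x_3 = 0.3071/4.9265 = 0.0623.
x_2 = (-1.3548 + 1.5674·0.0623)/4.9879 = -0.2520.
x_1 = (-1.2185 − 3.4816·(-0.2520) − 0.5222·0.0623)/5.7446 = -0.0650.

x = (-0.0650, -0.2520, 0.0623)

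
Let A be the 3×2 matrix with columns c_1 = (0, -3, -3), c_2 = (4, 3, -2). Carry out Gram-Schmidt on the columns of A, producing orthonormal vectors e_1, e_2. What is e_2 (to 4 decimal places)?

e_2 = (0.7493, 0.4683, -0.4683)

c_1 = (0, -3, -3); ‖c_1‖ = 4.2426, so e_1 = (0.0000, -0.7071, -0.7071).
e_1·c_2 = 0.0000·4 + (-0.7071)·3 + (-0.7071)·(-2) = -0.7071.
u_2 = c_2 + 0.7071·e_1 = (4.0000, 2.5000, -2.5000).
‖u_2‖ = 5.3385, so e_2 = (0.7493, 0.4683, -0.4683).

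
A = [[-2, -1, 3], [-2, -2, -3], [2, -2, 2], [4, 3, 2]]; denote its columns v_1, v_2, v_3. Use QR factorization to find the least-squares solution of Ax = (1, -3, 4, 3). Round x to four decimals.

x = (0.7836, -0.4790, 0.7305)

e_1 = v_1/‖v_1‖ = (-2, -2, 2, 4)/5.2915 = (-0.3780, -0.3780, 0.3780, 0.7559).
r_{12} = e_1·v_2 = 2.6458.
u_2 = v_2 − 2.6458·e_1 = (0.0000, -1.0000, -3.0000, 1.0000).
‖u_2‖ = 3.3166, so e_2 = (0.0000, -0.3015, -0.9045, 0.3015).
r_{13} = e_1·v_3 = 2.2678; r_{23} = e_2·v_3 = -0.3015.
u_3 = v_3 − 2.2678·e_1 + 0.3015·e_2 = (3.8571, -2.2338, 0.8701, 0.3766).
‖u_3‖ = 4.5570, so e_3 = (0.8464, -0.4902, 0.1909, 0.0826).
Qᵀb = (4.5356, -1.8091, 3.3287).
Back-substitute: x_3 = 3.3287/4.5570 = 0.7305.
x_2 = (-1.8091 + 0.3015·0.7305)/3.3166 = -0.4790.
x_1 = (4.5356 − 2.6458·(-0.4790) − 2.2678·0.7305)/5.2915 = 0.7836.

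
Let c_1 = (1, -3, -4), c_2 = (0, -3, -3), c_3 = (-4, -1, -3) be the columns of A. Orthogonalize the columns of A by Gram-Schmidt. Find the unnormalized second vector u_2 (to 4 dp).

u_2 = (-0.8077, -0.5769, 0.2308)

c_1 = (1, -3, -4); ‖c_1‖ = 5.0990, so e_1 = (0.1961, -0.5883, -0.7845).
e_1·c_2 = 0.1961·0 + (-0.5883)·(-3) + (-0.7845)·(-3) = 4.1184.
u_2 = c_2 − 4.1184·e_1 = (-0.8077, -0.5769, 0.2308).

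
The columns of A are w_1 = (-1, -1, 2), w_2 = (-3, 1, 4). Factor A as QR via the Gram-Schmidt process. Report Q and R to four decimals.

Q = [[-0.4082, -0.4364], [-0.4082, 0.8729], [0.8165, 0.2182]], R = [[2.4495, 4.0825], [0.0000, 3.0551]]

w_1 = (-1, -1, 2); ‖w_1‖ = 2.4495, so e_1 = (-0.4082, -0.4082, 0.8165).
e_1·w_2 = (-0.4082)·(-3) + (-0.4082)·1 + 0.8165·4 = 4.0825.
u_2 = w_2 − 4.0825·e_1 = (-1.3333, 2.6667, 0.6667).
‖u_2‖ = 3.0551, so e_2 = (-0.4364, 0.8729, 0.2182).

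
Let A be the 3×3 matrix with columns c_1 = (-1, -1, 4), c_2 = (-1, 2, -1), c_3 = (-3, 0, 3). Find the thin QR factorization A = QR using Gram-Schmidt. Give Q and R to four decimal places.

Q = [[-0.2357, -0.5950, -0.7683], [-0.2357, 0.8020, -0.5488], [0.9428, 0.0517, -0.3293]], R = [[4.2426, -1.1785, 3.5355], [0.0000, 2.1473, 1.9404], [0.0000, 0.0000, 1.3172]]

c_1 = (-1, -1, 4); ‖c_1‖ = 4.2426, so e_1 = (-0.2357, -0.2357, 0.9428).
e_1·c_2 = (-0.2357)·(-1) + (-0.2357)·2 + 0.9428·(-1) = -1.1785.
u_2 = c_2 + 1.1785·e_1 = (-1.2778, 1.7222, 0.1111).
‖u_2‖ = 2.1473, so e_2 = (-0.5950, 0.8020, 0.0517).
e_1·c_3 = (-0.2357)·(-3) + (-0.2357)·0 + 0.9428·3 = 3.5355; e_2·c_3 = (-0.5950)·(-3) + 0.8020·0 + 0.0517·3 = 1.9404.
u_3 = c_3 − 3.5355·e_1 − 1.9404·e_2 = (-1.0120, -0.7229, -0.4337).
‖u_3‖ = 1.3172, so e_3 = (-0.7683, -0.5488, -0.3293).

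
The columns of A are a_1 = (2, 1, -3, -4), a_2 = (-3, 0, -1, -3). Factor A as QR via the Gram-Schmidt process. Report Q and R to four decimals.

q_1 = a_1/‖a_1‖ = (2, 1, -3, -4)/5.4772 = (0.3651, 0.1826, -0.5477, -0.7303).
r_{12} = q_1·a_2 = 1.6432.
u_2 = a_2 − 1.6432·q_1 = (-3.6000, -0.3000, -0.1000, -1.8000).
‖u_2‖ = 4.0373, so q_2 = (-0.8917, -0.0743, -0.0248, -0.4458).

Q = [[0.3651, -0.8917], [0.1826, -0.0743], [-0.5477, -0.0248], [-0.7303, -0.4458]], R = [[5.4772, 1.6432], [0.0000, 4.0373]]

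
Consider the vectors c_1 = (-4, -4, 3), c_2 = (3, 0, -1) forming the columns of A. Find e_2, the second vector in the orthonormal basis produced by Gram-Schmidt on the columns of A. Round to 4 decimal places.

e_2 = (0.7234, -0.6889, 0.0459)

c_1 = (-4, -4, 3); ‖c_1‖ = 6.4031, so e_1 = (-0.6247, -0.6247, 0.4685).
e_1·c_2 = (-0.6247)·3 + (-0.6247)·0 + 0.4685·(-1) = -2.3426.
u_2 = c_2 + 2.3426·e_1 = (1.5366, -1.4634, 0.0976).
‖u_2‖ = 2.1242, so e_2 = (0.7234, -0.6889, 0.0459).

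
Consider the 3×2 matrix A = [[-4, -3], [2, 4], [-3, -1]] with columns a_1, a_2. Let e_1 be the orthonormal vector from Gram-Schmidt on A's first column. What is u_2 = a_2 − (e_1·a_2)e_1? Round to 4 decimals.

e_1 = a_1/‖a_1‖ = (-4, 2, -3)/5.3852 = (-0.7428, 0.3714, -0.5571).
r_{12} = e_1·a_2 = 4.2710.
u_2 = a_2 − 4.2710·e_1 = (0.1724, 2.4138, 1.3793).

u_2 = (0.1724, 2.4138, 1.3793)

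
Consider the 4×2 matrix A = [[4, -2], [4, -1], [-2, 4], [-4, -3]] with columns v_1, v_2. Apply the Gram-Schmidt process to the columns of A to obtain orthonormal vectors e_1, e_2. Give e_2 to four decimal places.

v_1 = (4, 4, -2, -4); ‖v_1‖ = 7.2111, so e_1 = (0.5547, 0.5547, -0.2774, -0.5547).
e_1·v_2 = 0.5547·(-2) + 0.5547·(-1) + (-0.2774)·4 + (-0.5547)·(-3) = -1.1094.
u_2 = v_2 + 1.1094·e_1 = (-1.3846, -0.3846, 3.6923, -3.6154).
‖u_2‖ = 5.3637, so e_2 = (-0.2581, -0.0717, 0.6884, -0.6740).

e_2 = (-0.2581, -0.0717, 0.6884, -0.6740)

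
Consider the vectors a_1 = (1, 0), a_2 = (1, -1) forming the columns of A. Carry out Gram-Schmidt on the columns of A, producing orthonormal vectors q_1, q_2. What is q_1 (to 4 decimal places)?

q_1 = (1.0000, 0.0000)

a_1 = (1, 0); ‖a_1‖ = 1.0000, so q_1 = (1.0000, 0.0000).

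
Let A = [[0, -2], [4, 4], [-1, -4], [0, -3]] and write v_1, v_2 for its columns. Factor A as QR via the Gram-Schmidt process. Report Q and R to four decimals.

q_1 = v_1/‖v_1‖ = (0, 4, -1, 0)/4.1231 = (0.0000, 0.9701, -0.2425, 0.0000).
r_{12} = q_1·v_2 = 4.8507.
u_2 = v_2 − 4.8507·q_1 = (-2.0000, -0.7059, -2.8235, -3.0000).
‖u_2‖ = 4.6336, so q_2 = (-0.4316, -0.1523, -0.6094, -0.6474).

Q = [[0.0000, -0.4316], [0.9701, -0.1523], [-0.2425, -0.6094], [0.0000, -0.6474]], R = [[4.1231, 4.8507], [0.0000, 4.6336]]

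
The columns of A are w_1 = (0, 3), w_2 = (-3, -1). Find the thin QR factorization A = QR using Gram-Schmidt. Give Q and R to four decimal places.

Q = [[0.0000, -1.0000], [1.0000, 0.0000]], R = [[3.0000, -1.0000], [0.0000, 3.0000]]

w_1 = (0, 3); ‖w_1‖ = 3.0000, so q_1 = (0.0000, 1.0000).
q_1·w_2 = 0.0000·(-3) + 1.0000·(-1) = -1.0000.
u_2 = w_2 + 1.0000·q_1 = (-3.0000, 0.0000).
‖u_2‖ = 3.0000, so q_2 = (-1.0000, 0.0000).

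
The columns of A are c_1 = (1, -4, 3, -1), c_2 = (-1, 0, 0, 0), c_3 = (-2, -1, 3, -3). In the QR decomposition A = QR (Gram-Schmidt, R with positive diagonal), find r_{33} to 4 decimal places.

r_{33} = 3.0255

q_1 = c_1/‖c_1‖ = (1, -4, 3, -1)/5.1962 = (0.1925, -0.7698, 0.5774, -0.1925).
r_{12} = q_1·c_2 = -0.1925.
u_2 = c_2 + 0.1925·q_1 = (-0.9630, -0.1481, 0.1111, -0.0370).
‖u_2‖ = 0.9813, so q_2 = (-0.9813, -0.1510, 0.1132, -0.0377).
r_{13} = q_1·c_3 = 2.6943; r_{23} = q_2·c_3 = 2.5665.
u_3 = c_3 − 2.6943·q_1 − 2.5665·q_2 = (0.0000, 1.4615, 1.1538, -2.3846).
r_{33} = ‖u_3‖ = 3.0255.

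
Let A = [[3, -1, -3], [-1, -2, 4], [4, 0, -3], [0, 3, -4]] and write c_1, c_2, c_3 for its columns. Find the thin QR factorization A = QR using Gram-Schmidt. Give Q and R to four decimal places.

c_1 = (3, -1, 4, 0); ‖c_1‖ = 5.0990, so e_1 = (0.5883, -0.1961, 0.7845, 0.0000).
e_1·c_2 = 0.5883·(-1) + (-0.1961)·(-2) + 0.7845·0 + 0.0000·3 = -0.1961.
u_2 = c_2 + 0.1961·e_1 = (-0.8846, -2.0385, 0.1538, 3.0000).
‖u_2‖ = 3.7365, so e_2 = (-0.2367, -0.5456, 0.0412, 0.8029).
e_1·c_3 = 0.5883·(-3) + (-0.1961)·4 + 0.7845·(-3) + 0.0000·(-4) = -4.9029; e_2·c_3 = (-0.2367)·(-3) + (-0.5456)·4 + 0.0412·(-3) + 0.8029·(-4) = -4.8070.
u_3 = c_3 + 4.9029·e_1 + 4.8070·e_2 = (-1.2534, 0.4160, 1.0441, -0.1405).
‖u_3‖ = 1.6894, so e_3 = (-0.7420, 0.2462, 0.6180, -0.0832).

Q = [[0.5883, -0.2367, -0.7420], [-0.1961, -0.5456, 0.2462], [0.7845, 0.0412, 0.6180], [0.0000, 0.8029, -0.0832]], R = [[5.0990, -0.1961, -4.9029], [0.0000, 3.7365, -4.8070], [0.0000, 0.0000, 1.6894]]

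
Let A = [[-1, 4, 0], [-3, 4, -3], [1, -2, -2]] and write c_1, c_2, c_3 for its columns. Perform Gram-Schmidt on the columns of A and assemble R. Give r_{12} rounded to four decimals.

r_{12} = -5.4272

c_1 = (-1, -3, 1); ‖c_1‖ = 3.3166, so q_1 = (-0.3015, -0.9045, 0.3015).
r_{12} = q_1·c_2 = -5.4272.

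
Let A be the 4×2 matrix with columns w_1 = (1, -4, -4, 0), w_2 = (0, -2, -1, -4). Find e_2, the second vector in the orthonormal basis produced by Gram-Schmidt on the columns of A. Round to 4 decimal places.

e_1 = w_1/‖w_1‖ = (1, -4, -4, 0)/5.7446 = (0.1741, -0.6963, -0.6963, 0.0000).
r_{12} = e_1·w_2 = 2.0889.
u_2 = w_2 − 2.0889·e_1 = (-0.3636, -0.5455, 0.4545, -4.0000).
‖u_2‖ = 4.0788, so e_2 = (-0.0892, -0.1337, 0.1114, -0.9807).

e_2 = (-0.0892, -0.1337, 0.1114, -0.9807)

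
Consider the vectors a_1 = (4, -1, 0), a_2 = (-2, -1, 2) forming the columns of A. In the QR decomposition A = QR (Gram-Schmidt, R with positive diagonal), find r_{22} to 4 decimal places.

q_1 = a_1/‖a_1‖ = (4, -1, 0)/4.1231 = (0.9701, -0.2425, 0.0000).
r_{12} = q_1·a_2 = -1.6977.
u_2 = a_2 + 1.6977·q_1 = (-0.3529, -1.4118, 2.0000).
r_{22} = ‖u_2‖ = 2.4734.

r_{22} = 2.4734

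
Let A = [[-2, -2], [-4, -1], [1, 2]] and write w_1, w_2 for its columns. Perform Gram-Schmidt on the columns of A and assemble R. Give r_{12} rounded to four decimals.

q_1 = w_1/‖w_1‖ = (-2, -4, 1)/4.5826 = (-0.4364, -0.8729, 0.2182).
r_{12} = q_1·w_2 = 2.1822.

r_{12} = 2.1822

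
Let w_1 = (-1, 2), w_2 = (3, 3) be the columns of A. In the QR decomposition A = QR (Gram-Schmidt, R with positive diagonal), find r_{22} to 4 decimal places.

w_1 = (-1, 2); ‖w_1‖ = 2.2361, so q_1 = (-0.4472, 0.8944).
q_1·w_2 = (-0.4472)·3 + 0.8944·3 = 1.3416.
u_2 = w_2 − 1.3416·q_1 = (3.6000, 1.8000).
r_{22} = ‖u_2‖ = 4.0249.

r_{22} = 4.0249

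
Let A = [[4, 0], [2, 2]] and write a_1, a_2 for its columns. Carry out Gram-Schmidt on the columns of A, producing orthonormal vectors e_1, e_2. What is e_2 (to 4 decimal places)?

e_2 = (-0.4472, 0.8944)

a_1 = (4, 2); ‖a_1‖ = 4.4721, so e_1 = (0.8944, 0.4472).
e_1·a_2 = 0.8944·0 + 0.4472·2 = 0.8944.
u_2 = a_2 − 0.8944·e_1 = (-0.8000, 1.6000).
‖u_2‖ = 1.7889, so e_2 = (-0.4472, 0.8944).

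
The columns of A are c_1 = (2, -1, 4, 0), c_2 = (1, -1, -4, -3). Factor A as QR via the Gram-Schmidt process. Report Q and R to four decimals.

c_1 = (2, -1, 4, 0); ‖c_1‖ = 4.5826, so q_1 = (0.4364, -0.2182, 0.8729, 0.0000).
q_1·c_2 = 0.4364·1 + (-0.2182)·(-1) + 0.8729·(-4) + 0.0000·(-3) = -2.8368.
u_2 = c_2 + 2.8368·q_1 = (2.2381, -1.6190, -1.5238, -3.0000).
‖u_2‖ = 4.3534, so q_2 = (0.5141, -0.3719, -0.3500, -0.6891).

Q = [[0.4364, 0.5141], [-0.2182, -0.3719], [0.8729, -0.3500], [0.0000, -0.6891]], R = [[4.5826, -2.8368], [0.0000, 4.3534]]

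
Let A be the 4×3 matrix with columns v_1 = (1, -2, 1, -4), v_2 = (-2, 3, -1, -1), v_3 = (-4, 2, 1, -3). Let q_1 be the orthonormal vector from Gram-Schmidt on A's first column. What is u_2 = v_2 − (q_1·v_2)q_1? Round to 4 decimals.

v_1 = (1, -2, 1, -4); ‖v_1‖ = 4.6904, so q_1 = (0.2132, -0.4264, 0.2132, -0.8528).
q_1·v_2 = 0.2132·(-2) + (-0.4264)·3 + 0.2132·(-1) + (-0.8528)·(-1) = -1.0660.
u_2 = v_2 + 1.0660·q_1 = (-1.7727, 2.5455, -0.7727, -1.9091).

u_2 = (-1.7727, 2.5455, -0.7727, -1.9091)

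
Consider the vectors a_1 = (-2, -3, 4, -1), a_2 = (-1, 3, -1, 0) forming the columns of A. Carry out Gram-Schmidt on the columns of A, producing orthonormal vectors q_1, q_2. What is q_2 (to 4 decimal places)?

a_1 = (-2, -3, 4, -1); ‖a_1‖ = 5.4772, so q_1 = (-0.3651, -0.5477, 0.7303, -0.1826).
q_1·a_2 = (-0.3651)·(-1) + (-0.5477)·3 + 0.7303·(-1) + (-0.1826)·0 = -2.0083.
u_2 = a_2 + 2.0083·q_1 = (-1.7333, 1.9000, 0.4667, -0.3667).
‖u_2‖ = 2.6394, so q_2 = (-0.6567, 0.7198, 0.1768, -0.1389).

q_2 = (-0.6567, 0.7198, 0.1768, -0.1389)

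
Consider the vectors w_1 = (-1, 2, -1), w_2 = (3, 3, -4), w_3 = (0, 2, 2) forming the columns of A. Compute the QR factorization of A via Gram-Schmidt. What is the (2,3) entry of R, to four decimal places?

r_{23} = -0.8526

q_1 = w_1/‖w_1‖ = (-1, 2, -1)/2.4495 = (-0.4082, 0.8165, -0.4082).
r_{12} = q_1·w_2 = 2.8577.
u_2 = w_2 − 2.8577·q_1 = (4.1667, 0.6667, -2.8333).
‖u_2‖ = 5.0827, so q_2 = (0.8198, 0.1312, -0.5575).
r_{23} = q_2·w_3 = -0.8526.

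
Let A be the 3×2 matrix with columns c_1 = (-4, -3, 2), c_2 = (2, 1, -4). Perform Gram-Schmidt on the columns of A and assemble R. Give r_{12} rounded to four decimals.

r_{12} = -3.5282

e_1 = c_1/‖c_1‖ = (-4, -3, 2)/5.3852 = (-0.7428, -0.5571, 0.3714).
r_{12} = e_1·c_2 = -3.5282.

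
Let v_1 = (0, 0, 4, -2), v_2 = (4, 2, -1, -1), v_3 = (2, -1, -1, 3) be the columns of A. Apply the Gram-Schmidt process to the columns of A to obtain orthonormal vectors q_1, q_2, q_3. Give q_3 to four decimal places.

v_1 = (0, 0, 4, -2); ‖v_1‖ = 4.4721, so q_1 = (0.0000, 0.0000, 0.8944, -0.4472).
q_1·v_2 = 0.0000·4 + 0.0000·2 + 0.8944·(-1) + (-0.4472)·(-1) = -0.4472.
u_2 = v_2 + 0.4472·q_1 = (4.0000, 2.0000, -0.6000, -1.2000).
‖u_2‖ = 4.6690, so q_2 = (0.8567, 0.4284, -0.1285, -0.2570).
q_1·v_3 = 0.0000·2 + 0.0000·(-1) + 0.8944·(-1) + (-0.4472)·3 = -2.2361; q_2·v_3 = 0.8567·2 + 0.4284·(-1) + (-0.1285)·(-1) + (-0.2570)·3 = 0.6425.
u_3 = v_3 + 2.2361·q_1 − 0.6425·q_2 = (1.4495, -1.2752, 1.0826, 2.1651).
‖u_3‖ = 3.0963, so q_3 = (0.4682, -0.4119, 0.3496, 0.6993).

q_3 = (0.4682, -0.4119, 0.3496, 0.6993)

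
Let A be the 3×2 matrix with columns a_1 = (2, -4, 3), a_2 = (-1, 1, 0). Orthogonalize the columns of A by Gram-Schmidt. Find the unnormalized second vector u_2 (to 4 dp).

u_2 = (-0.5862, 0.1724, 0.6207)

a_1 = (2, -4, 3); ‖a_1‖ = 5.3852, so q_1 = (0.3714, -0.7428, 0.5571).
q_1·a_2 = 0.3714·(-1) + (-0.7428)·1 + 0.5571·0 = -1.1142.
u_2 = a_2 + 1.1142·q_1 = (-0.5862, 0.1724, 0.6207).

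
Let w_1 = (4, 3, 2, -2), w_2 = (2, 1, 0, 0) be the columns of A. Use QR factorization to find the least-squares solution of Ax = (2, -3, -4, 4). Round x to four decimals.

x = (-2.1818, 5.0000)

w_1 = (4, 3, 2, -2); ‖w_1‖ = 5.7446, so e_1 = (0.6963, 0.5222, 0.3482, -0.3482).
e_1·w_2 = 0.6963·2 + 0.5222·1 + 0.3482·0 + (-0.3482)·0 = 1.9149.
u_2 = w_2 − 1.9149·e_1 = (0.6667, 0.0000, -0.6667, 0.6667).
‖u_2‖ = 1.1547, so e_2 = (0.5774, 0.0000, -0.5774, 0.5774).
Qᵀb = (-2.9593, 5.7735).
Back-substitute: x_2 = 5.7735/1.1547 = 5.0000.
x_1 = (-2.9593 − 1.9149·5.0000)/5.7446 = -2.1818.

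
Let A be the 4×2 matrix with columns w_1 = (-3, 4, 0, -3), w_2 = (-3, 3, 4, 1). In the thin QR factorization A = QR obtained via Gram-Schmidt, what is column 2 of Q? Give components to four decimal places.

e_2 = (-0.2797, 0.1748, 0.7926, 0.5128)

e_1 = w_1/‖w_1‖ = (-3, 4, 0, -3)/5.8310 = (-0.5145, 0.6860, 0.0000, -0.5145).
r_{12} = e_1·w_2 = 3.0870.
u_2 = w_2 − 3.0870·e_1 = (-1.4118, 0.8824, 4.0000, 2.5882).
‖u_2‖ = 5.0468, so e_2 = (-0.2797, 0.1748, 0.7926, 0.5128).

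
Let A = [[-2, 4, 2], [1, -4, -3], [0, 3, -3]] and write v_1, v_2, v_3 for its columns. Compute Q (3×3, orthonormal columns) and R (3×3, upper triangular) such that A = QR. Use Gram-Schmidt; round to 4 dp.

v_1 = (-2, 1, 0); ‖v_1‖ = 2.2361, so e_1 = (-0.8944, 0.4472, 0.0000).
e_1·v_2 = (-0.8944)·4 + 0.4472·(-4) + 0.0000·3 = -5.3666.
u_2 = v_2 + 5.3666·e_1 = (-0.8000, -1.6000, 3.0000).
‖u_2‖ = 3.4928, so e_2 = (-0.2290, -0.4581, 0.8589).
e_1·v_3 = (-0.8944)·2 + 0.4472·(-3) + 0.0000·(-3) = -3.1305; e_2·v_3 = (-0.2290)·2 + (-0.4581)·(-3) + 0.8589·(-3) = -1.6605.
u_3 = v_3 + 3.1305·e_1 + 1.6605·e_2 = (-1.1803, -2.3607, -1.5738).
‖u_3‖ = 3.0729, so e_3 = (-0.3841, -0.7682, -0.5121).

Q = [[-0.8944, -0.2290, -0.3841], [0.4472, -0.4581, -0.7682], [0.0000, 0.8589, -0.5121]], R = [[2.2361, -5.3666, -3.1305], [0.0000, 3.4928, -1.6605], [0.0000, 0.0000, 3.0729]]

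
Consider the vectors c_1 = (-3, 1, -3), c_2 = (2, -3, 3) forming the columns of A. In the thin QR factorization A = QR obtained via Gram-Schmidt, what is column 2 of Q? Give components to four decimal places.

e_2 = (-0.3786, -0.9228, 0.0710)

c_1 = (-3, 1, -3); ‖c_1‖ = 4.3589, so e_1 = (-0.6882, 0.2294, -0.6882).
e_1·c_2 = (-0.6882)·2 + 0.2294·(-3) + (-0.6882)·3 = -4.1295.
u_2 = c_2 + 4.1295·e_1 = (-0.8421, -2.0526, 0.1579).
‖u_2‖ = 2.2243, so e_2 = (-0.3786, -0.9228, 0.0710).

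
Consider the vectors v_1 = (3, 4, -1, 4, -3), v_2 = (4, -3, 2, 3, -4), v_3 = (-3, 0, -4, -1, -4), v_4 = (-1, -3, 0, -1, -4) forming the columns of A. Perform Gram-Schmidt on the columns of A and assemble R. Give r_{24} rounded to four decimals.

r_{24} = 3.1506

v_1 = (3, 4, -1, 4, -3); ‖v_1‖ = 7.1414, so q_1 = (0.4201, 0.5601, -0.1400, 0.5601, -0.4201).
q_1·v_2 = 0.4201·4 + 0.5601·(-3) + (-0.1400)·2 + 0.5601·3 + (-0.4201)·(-4) = 3.0806.
u_2 = v_2 − 3.0806·q_1 = (2.7059, -4.7255, 2.4314, 1.2745, -2.7059).
‖u_2‖ = 6.6716, so q_2 = (0.4056, -0.7083, 0.3644, 0.1910, -0.4056).
r_{24} = q_2·v_4 = 3.1506.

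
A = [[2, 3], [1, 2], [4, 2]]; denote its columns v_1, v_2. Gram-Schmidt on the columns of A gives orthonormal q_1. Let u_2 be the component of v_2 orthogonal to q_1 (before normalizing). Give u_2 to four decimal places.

u_2 = (1.4762, 1.2381, -1.0476)

v_1 = (2, 1, 4); ‖v_1‖ = 4.5826, so q_1 = (0.4364, 0.2182, 0.8729).
q_1·v_2 = 0.4364·3 + 0.2182·2 + 0.8729·2 = 3.4915.
u_2 = v_2 − 3.4915·q_1 = (1.4762, 1.2381, -1.0476).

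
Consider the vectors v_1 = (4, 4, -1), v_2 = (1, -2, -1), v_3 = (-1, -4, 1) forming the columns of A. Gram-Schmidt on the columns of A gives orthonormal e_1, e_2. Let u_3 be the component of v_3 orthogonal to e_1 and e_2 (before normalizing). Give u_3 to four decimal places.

v_1 = (4, 4, -1); ‖v_1‖ = 5.7446, so e_1 = (0.6963, 0.6963, -0.1741).
e_1·v_2 = 0.6963·1 + 0.6963·(-2) + (-0.1741)·(-1) = -0.5222.
u_2 = v_2 + 0.5222·e_1 = (1.3636, -1.6364, -1.0909).
‖u_2‖ = 2.3932, so e_2 = (0.5698, -0.6838, -0.4558).
e_1·v_3 = 0.6963·(-1) + 0.6963·(-4) + (-0.1741)·1 = -3.6556; e_2·v_3 = 0.5698·(-1) + (-0.6838)·(-4) + (-0.4558)·1 = 1.7094.
u_3 = v_3 + 3.6556·e_1 − 1.7094·e_2 = (0.5714, -0.2857, 1.1429).

u_3 = (0.5714, -0.2857, 1.1429)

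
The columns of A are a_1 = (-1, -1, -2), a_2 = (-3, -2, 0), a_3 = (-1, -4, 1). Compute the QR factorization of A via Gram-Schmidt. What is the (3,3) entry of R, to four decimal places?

r_{33} = 2.8846

a_1 = (-1, -1, -2); ‖a_1‖ = 2.4495, so e_1 = (-0.4082, -0.4082, -0.8165).
e_1·a_2 = (-0.4082)·(-3) + (-0.4082)·(-2) + (-0.8165)·0 = 2.0412.
u_2 = a_2 − 2.0412·e_1 = (-2.1667, -1.1667, 1.6667).
‖u_2‖ = 2.9721, so e_2 = (-0.7290, -0.3925, 0.5608).
e_1·a_3 = (-0.4082)·(-1) + (-0.4082)·(-4) + (-0.8165)·1 = 1.2247; e_2·a_3 = (-0.7290)·(-1) + (-0.3925)·(-4) + 0.5608·1 = 2.8599.
u_3 = a_3 − 1.2247·e_1 − 2.8599·e_2 = (1.5849, -2.3774, 0.3962).
r_{33} = ‖u_3‖ = 2.8846.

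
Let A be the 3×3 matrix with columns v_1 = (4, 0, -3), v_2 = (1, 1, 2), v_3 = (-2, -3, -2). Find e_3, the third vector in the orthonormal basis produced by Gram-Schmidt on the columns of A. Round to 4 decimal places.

e_3 = (0.2483, -0.9104, 0.3310)

e_1 = v_1/‖v_1‖ = (4, 0, -3)/5.0000 = (0.8000, 0.0000, -0.6000).
r_{12} = e_1·v_2 = -0.4000.
u_2 = v_2 + 0.4000·e_1 = (1.3200, 1.0000, 1.7600).
‖u_2‖ = 2.4166, so e_2 = (0.5462, 0.4138, 0.7283).
r_{13} = e_1·v_3 = -0.4000; r_{23} = e_2·v_3 = -3.7904.
u_3 = v_3 + 0.4000·e_1 + 3.7904·e_2 = (0.3904, -1.4315, 0.5205).
‖u_3‖ = 1.5725, so e_3 = (0.2483, -0.9104, 0.3310).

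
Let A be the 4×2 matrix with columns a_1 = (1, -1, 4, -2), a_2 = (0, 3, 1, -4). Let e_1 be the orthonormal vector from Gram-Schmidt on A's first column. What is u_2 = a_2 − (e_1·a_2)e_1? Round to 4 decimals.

a_1 = (1, -1, 4, -2); ‖a_1‖ = 4.6904, so e_1 = (0.2132, -0.2132, 0.8528, -0.4264).
e_1·a_2 = 0.2132·0 + (-0.2132)·3 + 0.8528·1 + (-0.4264)·(-4) = 1.9188.
u_2 = a_2 − 1.9188·e_1 = (-0.4091, 3.4091, -0.6364, -3.1818).

u_2 = (-0.4091, 3.4091, -0.6364, -3.1818)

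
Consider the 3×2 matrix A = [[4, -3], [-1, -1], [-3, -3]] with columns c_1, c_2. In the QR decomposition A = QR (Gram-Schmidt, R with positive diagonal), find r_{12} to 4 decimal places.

c_1 = (4, -1, -3); ‖c_1‖ = 5.0990, so e_1 = (0.7845, -0.1961, -0.5883).
r_{12} = e_1·c_2 = -0.3922.

r_{12} = -0.3922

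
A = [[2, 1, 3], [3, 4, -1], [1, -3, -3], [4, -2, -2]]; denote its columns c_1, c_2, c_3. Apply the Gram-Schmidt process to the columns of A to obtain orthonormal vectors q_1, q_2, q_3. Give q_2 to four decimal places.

q_2 = (0.1468, 0.6789, -0.5688, -0.4404)

q_1 = c_1/‖c_1‖ = (2, 3, 1, 4)/5.4772 = (0.3651, 0.5477, 0.1826, 0.7303).
r_{12} = q_1·c_2 = 0.5477.
u_2 = c_2 − 0.5477·q_1 = (0.8000, 3.7000, -3.1000, -2.4000).
‖u_2‖ = 5.4498, so q_2 = (0.1468, 0.6789, -0.5688, -0.4404).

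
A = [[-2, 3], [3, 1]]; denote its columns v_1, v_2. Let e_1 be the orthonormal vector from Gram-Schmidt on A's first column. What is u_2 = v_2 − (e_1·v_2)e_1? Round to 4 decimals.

u_2 = (2.5385, 1.6923)

e_1 = v_1/‖v_1‖ = (-2, 3)/3.6056 = (-0.5547, 0.8321).
r_{12} = e_1·v_2 = -0.8321.
u_2 = v_2 + 0.8321·e_1 = (2.5385, 1.6923).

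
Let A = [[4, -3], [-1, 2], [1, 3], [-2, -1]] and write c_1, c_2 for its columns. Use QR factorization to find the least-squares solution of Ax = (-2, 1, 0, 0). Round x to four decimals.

x = (-0.3176, 0.2235)

c_1 = (4, -1, 1, -2); ‖c_1‖ = 4.6904, so e_1 = (0.8528, -0.2132, 0.2132, -0.4264).
e_1·c_2 = 0.8528·(-3) + (-0.2132)·2 + 0.2132·3 + (-0.4264)·(-1) = -1.9188.
u_2 = c_2 + 1.9188·e_1 = (-1.3636, 1.5909, 3.4091, -1.8182).
‖u_2‖ = 4.3952, so e_2 = (-0.3103, 0.3620, 0.7756, -0.4137).
Qᵀb = (-1.9188, 0.9825).
Back-substitute: x_2 = 0.9825/4.3952 = 0.2235.
x_1 = (-1.9188 + 1.9188·0.2235)/4.6904 = -0.3176.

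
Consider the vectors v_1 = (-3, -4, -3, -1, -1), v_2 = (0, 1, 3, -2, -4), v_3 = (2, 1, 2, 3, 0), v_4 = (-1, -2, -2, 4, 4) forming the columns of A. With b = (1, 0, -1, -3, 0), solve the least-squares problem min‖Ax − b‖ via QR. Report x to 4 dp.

v_1 = (-3, -4, -3, -1, -1); ‖v_1‖ = 6.0000, so q_1 = (-0.5000, -0.6667, -0.5000, -0.1667, -0.1667).
q_1·v_2 = (-0.5000)·0 + (-0.6667)·1 + (-0.5000)·3 + (-0.1667)·(-2) + (-0.1667)·(-4) = -1.1667.
u_2 = v_2 + 1.1667·q_1 = (-0.5833, 0.2222, 2.4167, -2.1944, -4.1944).
‖u_2‖ = 5.3515, so q_2 = (-0.1090, 0.0415, 0.4516, -0.4101, -0.7838).
q_1·v_3 = (-0.5000)·2 + (-0.6667)·1 + (-0.5000)·2 + (-0.1667)·3 + (-0.1667)·0 = -3.1667; q_2·v_3 = (-0.1090)·2 + 0.0415·1 + 0.4516·2 + (-0.4101)·3 + (-0.7838)·0 = -0.5035.
u_3 = v_3 + 3.1667·q_1 + 0.5035·q_2 = (0.3618, -1.0902, 0.6440, 2.2658, -0.9224).
‖u_3‖ = 2.7783, so q_3 = (0.1302, -0.3924, 0.2318, 0.8155, -0.3320).
q_1·v_4 = (-0.5000)·(-1) + (-0.6667)·(-2) + (-0.5000)·(-2) + (-0.1667)·4 + (-0.1667)·4 = 1.5000; q_2·v_4 = (-0.1090)·(-1) + 0.0415·(-2) + 0.4516·(-2) + (-0.4101)·4 + (-0.7838)·4 = -5.6526; q_3·v_4 = 0.1302·(-1) + (-0.3924)·(-2) + 0.2318·(-2) + 0.8155·4 + (-0.3320)·4 = 2.1251.
u_4 = v_4 − 1.5000·q_1 + 5.6526·q_2 − 2.1251·q_3 = (-1.1429, 0.0686, 0.8100, 0.1990, 0.5251).
‖u_4‖ = 1.5107, so q_4 = (-0.7565, 0.0454, 0.5362, 0.1318, 0.3476).
Qᵀb = (0.5000, 0.6696, -2.5482, -1.6879).
Back-substitute: x_4 = -1.6879/1.5107 = -1.1173.
x_3 = (-2.5482 − 2.1251·(-1.1173))/2.7783 = -0.0626.
x_2 = (0.6696 + 0.5035·(-0.0626) + 5.6526·(-1.1173))/5.3515 = -1.0609.
x_1 = (0.5000 + 1.1667·(-1.0609) + 3.1667·(-0.0626) − 1.5000·(-1.1173))/6.0000 = 0.1233.

x = (0.1233, -1.0609, -0.0626, -1.1173)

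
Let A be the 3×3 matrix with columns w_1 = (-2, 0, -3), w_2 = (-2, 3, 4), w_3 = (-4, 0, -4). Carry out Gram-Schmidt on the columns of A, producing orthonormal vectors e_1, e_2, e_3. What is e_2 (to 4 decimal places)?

e_2 = (-0.6584, 0.6114, 0.4389)

w_1 = (-2, 0, -3); ‖w_1‖ = 3.6056, so e_1 = (-0.5547, 0.0000, -0.8321).
e_1·w_2 = (-0.5547)·(-2) + 0.0000·3 + (-0.8321)·4 = -2.2188.
u_2 = w_2 + 2.2188·e_1 = (-3.2308, 3.0000, 2.1538).
‖u_2‖ = 4.9068, so e_2 = (-0.6584, 0.6114, 0.4389).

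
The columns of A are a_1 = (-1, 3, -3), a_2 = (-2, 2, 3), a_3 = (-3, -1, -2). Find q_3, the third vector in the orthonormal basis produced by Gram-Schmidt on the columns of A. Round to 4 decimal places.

q_3 = (-0.8359, -0.5016, -0.2229)

a_1 = (-1, 3, -3); ‖a_1‖ = 4.3589, so q_1 = (-0.2294, 0.6882, -0.6882).
q_1·a_2 = (-0.2294)·(-2) + 0.6882·2 + (-0.6882)·3 = -0.2294.
u_2 = a_2 + 0.2294·q_1 = (-2.0526, 2.1579, 2.8421).
‖u_2‖ = 4.1167, so q_2 = (-0.4986, 0.5242, 0.6904).
q_1·a_3 = (-0.2294)·(-3) + 0.6882·(-1) + (-0.6882)·(-2) = 1.3765; q_2·a_3 = (-0.4986)·(-3) + 0.5242·(-1) + 0.6904·(-2) = -0.4091.
u_3 = a_3 − 1.3765·q_1 + 0.4091·q_2 = (-2.8882, -1.7329, -0.7702).
‖u_3‖ = 3.4551, so q_3 = (-0.8359, -0.5016, -0.2229).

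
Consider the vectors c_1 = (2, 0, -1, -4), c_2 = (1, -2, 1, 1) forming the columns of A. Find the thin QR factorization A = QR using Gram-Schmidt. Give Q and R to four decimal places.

c_1 = (2, 0, -1, -4); ‖c_1‖ = 4.5826, so e_1 = (0.4364, 0.0000, -0.2182, -0.8729).
e_1·c_2 = 0.4364·1 + 0.0000·(-2) + (-0.2182)·1 + (-0.8729)·1 = -0.6547.
u_2 = c_2 + 0.6547·e_1 = (1.2857, -2.0000, 0.8571, 0.4286).
‖u_2‖ = 2.5635, so e_2 = (0.5016, -0.7802, 0.3344, 0.1672).

Q = [[0.4364, 0.5016], [0.0000, -0.7802], [-0.2182, 0.3344], [-0.8729, 0.1672]], R = [[4.5826, -0.6547], [0.0000, 2.5635]]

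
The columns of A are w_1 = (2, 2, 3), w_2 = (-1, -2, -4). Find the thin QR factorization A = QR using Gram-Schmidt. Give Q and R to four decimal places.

w_1 = (2, 2, 3); ‖w_1‖ = 4.1231, so e_1 = (0.4851, 0.4851, 0.7276).
e_1·w_2 = 0.4851·(-1) + 0.4851·(-2) + 0.7276·(-4) = -4.3656.
u_2 = w_2 + 4.3656·e_1 = (1.1176, 0.1176, -0.8235).
‖u_2‖ = 1.3933, so e_2 = (0.8022, 0.0844, -0.5911).

Q = [[0.4851, 0.8022], [0.4851, 0.0844], [0.7276, -0.5911]], R = [[4.1231, -4.3656], [0.0000, 1.3933]]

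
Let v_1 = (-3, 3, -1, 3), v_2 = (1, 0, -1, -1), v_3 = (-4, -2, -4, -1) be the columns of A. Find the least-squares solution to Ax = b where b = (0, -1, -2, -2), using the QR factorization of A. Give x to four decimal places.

v_1 = (-3, 3, -1, 3); ‖v_1‖ = 5.2915, so e_1 = (-0.5669, 0.5669, -0.1890, 0.5669).
e_1·v_2 = (-0.5669)·1 + 0.5669·0 + (-0.1890)·(-1) + 0.5669·(-1) = -0.9449.
u_2 = v_2 + 0.9449·e_1 = (0.4643, 0.5357, -1.1786, -0.4643).
‖u_2‖ = 1.4516, so e_2 = (0.3198, 0.3691, -0.8119, -0.3198).
e_1·v_3 = (-0.5669)·(-4) + 0.5669·(-2) + (-0.1890)·(-4) + 0.5669·(-1) = 1.3229; e_2·v_3 = 0.3198·(-4) + 0.3691·(-2) + (-0.8119)·(-4) + (-0.3198)·(-1) = 1.5500.
u_3 = v_3 − 1.3229·e_1 − 1.5500·e_2 = (-3.7458, -3.3220, -2.4915, -1.2542).
‖u_3‖ = 5.7313, so e_3 = (-0.6536, -0.5796, -0.4347, -0.2188).
Qᵀb = (-1.3229, 1.8945, 1.8868).
Back-substitute: x_3 = 1.8868/5.7313 = 0.3292.
x_2 = (1.8945 − 1.5500·0.3292)/1.4516 = 0.9536.
x_1 = (-1.3229 + 0.9449·0.9536 − 1.3229·0.3292)/5.2915 = -0.1620.

x = (-0.1620, 0.9536, 0.3292)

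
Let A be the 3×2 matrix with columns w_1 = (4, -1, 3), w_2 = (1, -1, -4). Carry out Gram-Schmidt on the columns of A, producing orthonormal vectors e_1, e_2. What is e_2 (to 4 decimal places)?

w_1 = (4, -1, 3); ‖w_1‖ = 5.0990, so e_1 = (0.7845, -0.1961, 0.5883).
e_1·w_2 = 0.7845·1 + (-0.1961)·(-1) + 0.5883·(-4) = -1.3728.
u_2 = w_2 + 1.3728·e_1 = (2.0769, -1.2692, -3.1923).
‖u_2‖ = 4.0144, so e_2 = (0.5174, -0.3162, -0.7952).

e_2 = (0.5174, -0.3162, -0.7952)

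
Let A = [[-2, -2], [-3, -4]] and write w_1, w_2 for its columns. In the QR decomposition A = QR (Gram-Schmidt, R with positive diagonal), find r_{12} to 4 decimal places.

r_{12} = 4.4376

e_1 = w_1/‖w_1‖ = (-2, -3)/3.6056 = (-0.5547, -0.8321).
r_{12} = e_1·w_2 = 4.4376.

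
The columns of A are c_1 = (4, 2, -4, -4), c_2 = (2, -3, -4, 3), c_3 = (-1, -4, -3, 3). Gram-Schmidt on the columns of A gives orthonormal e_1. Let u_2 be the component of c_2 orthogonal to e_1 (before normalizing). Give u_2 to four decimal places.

u_2 = (1.5385, -3.2308, -3.5385, 3.4615)

c_1 = (4, 2, -4, -4); ‖c_1‖ = 7.2111, so e_1 = (0.5547, 0.2774, -0.5547, -0.5547).
e_1·c_2 = 0.5547·2 + 0.2774·(-3) + (-0.5547)·(-4) + (-0.5547)·3 = 0.8321.
u_2 = c_2 − 0.8321·e_1 = (1.5385, -3.2308, -3.5385, 3.4615).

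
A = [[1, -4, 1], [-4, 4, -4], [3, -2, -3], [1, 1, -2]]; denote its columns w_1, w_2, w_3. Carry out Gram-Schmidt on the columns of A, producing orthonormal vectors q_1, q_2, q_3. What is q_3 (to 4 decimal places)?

q_3 = (-0.3378, -0.6333, -0.6755, -0.1689)

w_1 = (1, -4, 3, 1); ‖w_1‖ = 5.1962, so q_1 = (0.1925, -0.7698, 0.5774, 0.1925).
q_1·w_2 = 0.1925·(-4) + (-0.7698)·4 + 0.5774·(-2) + 0.1925·1 = -4.8113.
u_2 = w_2 + 4.8113·q_1 = (-3.0741, 0.2963, 0.7778, 1.9259).
‖u_2‖ = 3.7218, so q_2 = (-0.8260, 0.0796, 0.2090, 0.5175).
q_1·w_3 = 0.1925·1 + (-0.7698)·(-4) + 0.5774·(-3) + 0.1925·(-2) = 1.1547; q_2·w_3 = (-0.8260)·1 + 0.0796·(-4) + 0.2090·(-3) + 0.5175·(-2) = -2.8063.
u_3 = w_3 − 1.1547·q_1 + 2.8063·q_2 = (-1.5401, -2.8877, -3.0802, -0.7701).
‖u_3‖ = 4.5598, so q_3 = (-0.3378, -0.6333, -0.6755, -0.1689).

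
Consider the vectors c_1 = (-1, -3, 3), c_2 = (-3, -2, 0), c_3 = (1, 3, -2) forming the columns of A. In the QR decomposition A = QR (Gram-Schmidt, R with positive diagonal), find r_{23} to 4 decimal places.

r_{23} = -0.4808

c_1 = (-1, -3, 3); ‖c_1‖ = 4.3589, so q_1 = (-0.2294, -0.6882, 0.6882).
q_1·c_2 = (-0.2294)·(-3) + (-0.6882)·(-2) + 0.6882·0 = 2.0647.
u_2 = c_2 − 2.0647·q_1 = (-2.5263, -0.5789, -1.4211).
‖u_2‖ = 2.9558, so q_2 = (-0.8547, -0.1959, -0.4808).
r_{23} = q_2·c_3 = -0.4808.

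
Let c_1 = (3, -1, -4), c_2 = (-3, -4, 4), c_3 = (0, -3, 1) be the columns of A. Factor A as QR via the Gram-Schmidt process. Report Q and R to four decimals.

Q = [[0.5883, -0.1177, 0.8000], [-0.1961, -0.9806, 0.0000], [-0.7845, 0.1569, 0.6000]], R = [[5.0990, -4.1184, -0.1961], [0.0000, 4.9029, 3.0986], [0.0000, 0.0000, 0.6000]]

c_1 = (3, -1, -4); ‖c_1‖ = 5.0990, so q_1 = (0.5883, -0.1961, -0.7845).
q_1·c_2 = 0.5883·(-3) + (-0.1961)·(-4) + (-0.7845)·4 = -4.1184.
u_2 = c_2 + 4.1184·q_1 = (-0.5769, -4.8077, 0.7692).
‖u_2‖ = 4.9029, so q_2 = (-0.1177, -0.9806, 0.1569).
q_1·c_3 = 0.5883·0 + (-0.1961)·(-3) + (-0.7845)·1 = -0.1961; q_2·c_3 = (-0.1177)·0 + (-0.9806)·(-3) + 0.1569·1 = 3.0986.
u_3 = c_3 + 0.1961·q_1 − 3.0986·q_2 = (0.4800, 0.0000, 0.3600).
‖u_3‖ = 0.6000, so q_3 = (0.8000, 0.0000, 0.6000).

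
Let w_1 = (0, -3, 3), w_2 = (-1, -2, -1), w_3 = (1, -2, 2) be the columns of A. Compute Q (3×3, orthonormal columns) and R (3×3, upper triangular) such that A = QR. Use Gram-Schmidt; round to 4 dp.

w_1 = (0, -3, 3); ‖w_1‖ = 4.2426, so e_1 = (0.0000, -0.7071, 0.7071).
e_1·w_2 = 0.0000·(-1) + (-0.7071)·(-2) + 0.7071·(-1) = 0.7071.
u_2 = w_2 − 0.7071·e_1 = (-1.0000, -1.5000, -1.5000).
‖u_2‖ = 2.3452, so e_2 = (-0.4264, -0.6396, -0.6396).
e_1·w_3 = 0.0000·1 + (-0.7071)·(-2) + 0.7071·2 = 2.8284; e_2·w_3 = (-0.4264)·1 + (-0.6396)·(-2) + (-0.6396)·2 = -0.4264.
u_3 = w_3 − 2.8284·e_1 + 0.4264·e_2 = (0.8182, -0.2727, -0.2727).
‖u_3‖ = 0.9045, so e_3 = (0.9045, -0.3015, -0.3015).

Q = [[0.0000, -0.4264, 0.9045], [-0.7071, -0.6396, -0.3015], [0.7071, -0.6396, -0.3015]], R = [[4.2426, 0.7071, 2.8284], [0.0000, 2.3452, -0.4264], [0.0000, 0.0000, 0.9045]]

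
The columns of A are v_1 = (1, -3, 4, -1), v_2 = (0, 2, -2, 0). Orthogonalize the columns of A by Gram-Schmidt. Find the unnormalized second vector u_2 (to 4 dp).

u_2 = (0.5185, 0.4444, 0.0741, -0.5185)

v_1 = (1, -3, 4, -1); ‖v_1‖ = 5.1962, so q_1 = (0.1925, -0.5774, 0.7698, -0.1925).
q_1·v_2 = 0.1925·0 + (-0.5774)·2 + 0.7698·(-2) + (-0.1925)·0 = -2.6943.
u_2 = v_2 + 2.6943·q_1 = (0.5185, 0.4444, 0.0741, -0.5185).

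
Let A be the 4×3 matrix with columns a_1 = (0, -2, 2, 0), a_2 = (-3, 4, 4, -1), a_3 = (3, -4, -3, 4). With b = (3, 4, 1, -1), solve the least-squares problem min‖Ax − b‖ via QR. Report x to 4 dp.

x = (-0.7293, 0.2048, -0.0829)

a_1 = (0, -2, 2, 0); ‖a_1‖ = 2.8284, so e_1 = (0.0000, -0.7071, 0.7071, 0.0000).
e_1·a_2 = 0.0000·(-3) + (-0.7071)·4 + 0.7071·4 + 0.0000·(-1) = 0.0000.
u_2 = a_2 + 0.0000·e_1 = (-3.0000, 4.0000, 4.0000, -1.0000).
‖u_2‖ = 6.4807, so e_2 = (-0.4629, 0.6172, 0.6172, -0.1543).
e_1·a_3 = 0.0000·3 + (-0.7071)·(-4) + 0.7071·(-3) + 0.0000·4 = 0.7071; e_2·a_3 = (-0.4629)·3 + 0.6172·(-4) + 0.6172·(-3) + (-0.1543)·4 = -6.3264.
u_3 = a_3 − 0.7071·e_1 + 6.3264·e_2 = (0.0714, 0.4048, 0.4048, 3.0238).
‖u_3‖ = 3.0783, so e_3 = (0.0232, 0.1315, 0.1315, 0.9823).
Qᵀb = (-2.1213, 1.8516, -0.2552).
Back-substitute: x_3 = -0.2552/3.0783 = -0.0829.
x_2 = (1.8516 + 6.3264·(-0.0829))/6.4807 = 0.2048.
x_1 = (-2.1213 + 0.0000·0.2048 − 0.7071·(-0.0829))/2.8284 = -0.7293.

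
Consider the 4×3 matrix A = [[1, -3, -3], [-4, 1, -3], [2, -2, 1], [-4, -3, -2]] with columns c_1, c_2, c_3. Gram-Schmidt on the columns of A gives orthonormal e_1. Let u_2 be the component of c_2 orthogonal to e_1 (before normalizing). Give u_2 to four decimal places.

c_1 = (1, -4, 2, -4); ‖c_1‖ = 6.0828, so e_1 = (0.1644, -0.6576, 0.3288, -0.6576).
e_1·c_2 = 0.1644·(-3) + (-0.6576)·1 + 0.3288·(-2) + (-0.6576)·(-3) = 0.1644.
u_2 = c_2 − 0.1644·e_1 = (-3.0270, 1.1081, -2.0541, -2.8919).

u_2 = (-3.0270, 1.1081, -2.0541, -2.8919)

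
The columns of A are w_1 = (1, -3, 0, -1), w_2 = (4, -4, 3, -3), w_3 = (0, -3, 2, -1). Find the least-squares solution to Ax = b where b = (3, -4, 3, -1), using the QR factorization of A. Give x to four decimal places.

w_1 = (1, -3, 0, -1); ‖w_1‖ = 3.3166, so q_1 = (0.3015, -0.9045, 0.0000, -0.3015).
q_1·w_2 = 0.3015·4 + (-0.9045)·(-4) + 0.0000·3 + (-0.3015)·(-3) = 5.7287.
u_2 = w_2 − 5.7287·q_1 = (2.2727, 1.1818, 3.0000, -1.2727).
‖u_2‖ = 4.1451, so q_2 = (0.5483, 0.2851, 0.7237, -0.3070).
q_1·w_3 = 0.3015·0 + (-0.9045)·(-3) + 0.0000·2 + (-0.3015)·(-1) = 3.0151; q_2·w_3 = 0.5483·0 + 0.2851·(-3) + 0.7237·2 + (-0.3070)·(-1) = 0.8992.
u_3 = w_3 − 3.0151·q_1 − 0.8992·q_2 = (-1.4021, -0.5291, 1.3492, 0.1852).
‖u_3‖ = 2.0250, so q_3 = (-0.6924, -0.2613, 0.6663, 0.0915).
Qᵀb = (4.8242, 2.9827, 0.8753).
Back-substitute: x_3 = 0.8753/2.0250 = 0.4323.
x_2 = (2.9827 − 0.8992·0.4323)/4.1451 = 0.6258.
x_1 = (4.8242 − 5.7287·0.6258 − 3.0151·0.4323)/3.3166 = -0.0194.

x = (-0.0194, 0.6258, 0.4323)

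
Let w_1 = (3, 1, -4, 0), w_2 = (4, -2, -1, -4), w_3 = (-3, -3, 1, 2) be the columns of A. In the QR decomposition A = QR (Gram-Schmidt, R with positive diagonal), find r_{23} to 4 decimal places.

r_{23} = -1.1763

e_1 = w_1/‖w_1‖ = (3, 1, -4, 0)/5.0990 = (0.5883, 0.1961, -0.7845, 0.0000).
r_{12} = e_1·w_2 = 2.7456.
u_2 = w_2 − 2.7456·e_1 = (2.3846, -2.5385, 1.1538, -4.0000).
‖u_2‖ = 5.4278, so e_2 = (0.4393, -0.4677, 0.2126, -0.7369).
r_{23} = e_2·w_3 = -1.1763.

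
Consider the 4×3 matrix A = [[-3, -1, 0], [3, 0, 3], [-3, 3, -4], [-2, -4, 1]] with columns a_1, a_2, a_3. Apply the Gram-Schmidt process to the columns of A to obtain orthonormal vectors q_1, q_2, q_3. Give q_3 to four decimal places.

a_1 = (-3, 3, -3, -2); ‖a_1‖ = 5.5678, so q_1 = (-0.5388, 0.5388, -0.5388, -0.3592).
q_1·a_2 = (-0.5388)·(-1) + 0.5388·0 + (-0.5388)·3 + (-0.3592)·(-4) = 0.3592.
u_2 = a_2 − 0.3592·q_1 = (-0.8065, -0.1935, 3.1935, -3.8710).
‖u_2‖ = 5.0864, so q_2 = (-0.1586, -0.0381, 0.6279, -0.7611).
q_1·a_3 = (-0.5388)·0 + 0.5388·3 + (-0.5388)·(-4) + (-0.3592)·1 = 3.4125; q_2·a_3 = (-0.1586)·0 + (-0.0381)·3 + 0.6279·(-4) + (-0.7611)·1 = -3.3867.
u_3 = a_3 − 3.4125·q_1 + 3.3867·q_2 = (1.3017, 1.0324, -0.0349, -0.3516).
‖u_3‖ = 1.6986, so q_3 = (0.7664, 0.6078, -0.0206, -0.2070).

q_3 = (0.7664, 0.6078, -0.0206, -0.2070)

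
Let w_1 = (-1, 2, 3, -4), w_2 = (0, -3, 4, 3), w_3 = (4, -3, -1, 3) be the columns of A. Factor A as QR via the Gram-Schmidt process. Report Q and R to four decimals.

w_1 = (-1, 2, 3, -4); ‖w_1‖ = 5.4772, so q_1 = (-0.1826, 0.3651, 0.5477, -0.7303).
q_1·w_2 = (-0.1826)·0 + 0.3651·(-3) + 0.5477·4 + (-0.7303)·3 = -1.0954.
u_2 = w_2 + 1.0954·q_1 = (-0.2000, -2.6000, 4.6000, 2.2000).
‖u_2‖ = 5.7271, so q_2 = (-0.0349, -0.4540, 0.8032, 0.3841).
q_1·w_3 = (-0.1826)·4 + 0.3651·(-3) + 0.5477·(-1) + (-0.7303)·3 = -4.5644; q_2·w_3 = (-0.0349)·4 + (-0.4540)·(-3) + 0.8032·(-1) + 0.3841·3 = 1.5715.
u_3 = w_3 + 4.5644·q_1 − 1.5715·q_2 = (3.2215, -0.6199, 0.2378, -0.9370).
‖u_3‖ = 3.4201, so q_3 = (0.9419, -0.1813, 0.0695, -0.2740).

Q = [[-0.1826, -0.0349, 0.9419], [0.3651, -0.4540, -0.1813], [0.5477, 0.8032, 0.0695], [-0.7303, 0.3841, -0.2740]], R = [[5.4772, -1.0954, -4.5644], [0.0000, 5.7271, 1.5715], [0.0000, 0.0000, 3.4201]]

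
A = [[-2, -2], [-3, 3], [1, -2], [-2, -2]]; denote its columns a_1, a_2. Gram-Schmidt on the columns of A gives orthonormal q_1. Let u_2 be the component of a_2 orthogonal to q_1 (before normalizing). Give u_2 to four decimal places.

q_1 = a_1/‖a_1‖ = (-2, -3, 1, -2)/4.2426 = (-0.4714, -0.7071, 0.2357, -0.4714).
r_{12} = q_1·a_2 = -0.7071.
u_2 = a_2 + 0.7071·q_1 = (-2.3333, 2.5000, -1.8333, -2.3333).

u_2 = (-2.3333, 2.5000, -1.8333, -2.3333)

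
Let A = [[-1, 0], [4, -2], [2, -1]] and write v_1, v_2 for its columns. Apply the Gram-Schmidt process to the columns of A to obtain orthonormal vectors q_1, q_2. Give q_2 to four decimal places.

q_2 = (-0.9759, -0.1952, -0.0976)

q_1 = v_1/‖v_1‖ = (-1, 4, 2)/4.5826 = (-0.2182, 0.8729, 0.4364).
r_{12} = q_1·v_2 = -2.1822.
u_2 = v_2 + 2.1822·q_1 = (-0.4762, -0.0952, -0.0476).
‖u_2‖ = 0.4880, so q_2 = (-0.9759, -0.1952, -0.0976).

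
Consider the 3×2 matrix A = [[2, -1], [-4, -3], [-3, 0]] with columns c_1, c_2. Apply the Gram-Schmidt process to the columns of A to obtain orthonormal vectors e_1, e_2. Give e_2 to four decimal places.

e_2 = (-0.6601, -0.6332, 0.4042)

c_1 = (2, -4, -3); ‖c_1‖ = 5.3852, so e_1 = (0.3714, -0.7428, -0.5571).
e_1·c_2 = 0.3714·(-1) + (-0.7428)·(-3) + (-0.5571)·0 = 1.8570.
u_2 = c_2 − 1.8570·e_1 = (-1.6897, -1.6207, 1.0345).
‖u_2‖ = 2.5596, so e_2 = (-0.6601, -0.6332, 0.4042).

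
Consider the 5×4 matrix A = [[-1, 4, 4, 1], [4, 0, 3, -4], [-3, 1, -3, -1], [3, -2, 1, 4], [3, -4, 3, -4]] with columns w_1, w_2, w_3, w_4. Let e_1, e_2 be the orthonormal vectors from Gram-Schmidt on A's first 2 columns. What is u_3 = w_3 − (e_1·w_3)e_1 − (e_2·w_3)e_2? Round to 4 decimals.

u_3 = (2.3290, -1.1795, -0.5444, -0.7767, 2.5813)

w_1 = (-1, 4, -3, 3, 3); ‖w_1‖ = 6.6332, so e_1 = (-0.1508, 0.6030, -0.4523, 0.4523, 0.4523).
e_1·w_2 = (-0.1508)·4 + 0.6030·0 + (-0.4523)·1 + 0.4523·(-2) + 0.4523·(-4) = -3.7689.
u_2 = w_2 + 3.7689·e_1 = (3.4318, 2.2727, -0.7045, -0.2955, -2.2955).
‖u_2‖ = 4.7745, so e_2 = (0.7188, 0.4760, -0.1476, -0.0619, -0.4808).
e_1·w_3 = (-0.1508)·4 + 0.6030·3 + (-0.4523)·(-3) + 0.4523·1 + 0.4523·3 = 4.3719; e_2·w_3 = 0.7188·4 + 0.4760·3 + (-0.1476)·(-3) + (-0.0619)·1 + (-0.4808)·3 = 3.2417.
u_3 = w_3 − 4.3719·e_1 − 3.2417·e_2 = (2.3290, -1.1795, -0.5444, -0.7767, 2.5813).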